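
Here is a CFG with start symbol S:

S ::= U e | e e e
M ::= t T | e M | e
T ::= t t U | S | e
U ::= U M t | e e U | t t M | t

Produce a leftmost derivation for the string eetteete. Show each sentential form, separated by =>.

S => Ue => eeUe => eeUMte => eettMMte => eetteMte => eetteete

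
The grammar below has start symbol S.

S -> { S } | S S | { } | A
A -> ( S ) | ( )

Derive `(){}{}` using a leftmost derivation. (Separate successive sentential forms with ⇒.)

S⇒SS⇒SSS⇒ASS⇒()SS⇒(){}S⇒(){}{}

S ⇒ SS   [S -> S S]
SS ⇒ SSS   [S -> S S]
SSS ⇒ ASS   [S -> A]
ASS ⇒ ()SS   [A -> ( )]
()SS ⇒ (){}S   [S -> { }]
(){}S ⇒ (){}{}   [S -> { }]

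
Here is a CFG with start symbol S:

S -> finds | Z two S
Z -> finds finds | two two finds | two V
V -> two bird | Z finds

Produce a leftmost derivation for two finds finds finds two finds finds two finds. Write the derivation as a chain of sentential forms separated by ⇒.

S ⇒ Z two S ⇒ two V two S ⇒ two Z finds two S ⇒ two finds finds finds two S ⇒ two finds finds finds two Z two S ⇒ two finds finds finds two finds finds two S ⇒ two finds finds finds two finds finds two finds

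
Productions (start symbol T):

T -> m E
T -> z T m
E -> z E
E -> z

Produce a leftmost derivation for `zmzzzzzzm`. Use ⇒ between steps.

T ⇒ zTm   [T -> z T m]
zTm ⇒ zmEm   [T -> m E]
zmEm ⇒ zmzEm   [E -> z E]
zmzEm ⇒ zmzzEm   [E -> z E]
zmzzEm ⇒ zmzzzEm   [E -> z E]
zmzzzEm ⇒ zmzzzzEm   [E -> z E]
zmzzzzEm ⇒ zmzzzzzEm   [E -> z E]
zmzzzzzEm ⇒ zmzzzzzzm   [E -> z]

T⇒zTm⇒zmEm⇒zmzEm⇒zmzzEm⇒zmzzzEm⇒zmzzzzEm⇒zmzzzzzEm⇒zmzzzzzzm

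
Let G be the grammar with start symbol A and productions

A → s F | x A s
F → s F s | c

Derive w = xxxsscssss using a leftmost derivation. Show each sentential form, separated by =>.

A=>xAs=>xxAss=>xxxAsss=>xxxsFsss=>xxxssFssss=>xxxsscssss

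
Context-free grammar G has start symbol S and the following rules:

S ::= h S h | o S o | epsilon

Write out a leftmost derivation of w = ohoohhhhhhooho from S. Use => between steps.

S => oSo => ohSho => ohoSoho => ohooSooho => ohoohShooho => ohoohhShhooho => ohoohhhShhhooho => ohoohhhhhhooho

S => oSo   [S ::= o S o]
oSo => ohSho   [S ::= h S h]
ohSho => ohoSoho   [S ::= o S o]
ohoSoho => ohooSooho   [S ::= o S o]
ohooSooho => ohoohShooho   [S ::= h S h]
ohoohShooho => ohoohhShhooho   [S ::= h S h]
ohoohhShhooho => ohoohhhShhhooho   [S ::= h S h]
ohoohhhShhhooho => ohoohhhhhhooho   [S ::= epsilon]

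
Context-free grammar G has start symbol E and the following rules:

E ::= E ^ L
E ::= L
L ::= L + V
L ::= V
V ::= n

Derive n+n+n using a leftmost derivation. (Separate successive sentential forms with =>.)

E => L => L+V => L+V+V => V+V+V => n+V+V => n+n+V => n+n+n

E => L   [E ::= L]
L => L+V   [L ::= L + V]
L+V => L+V+V   [L ::= L + V]
L+V+V => V+V+V   [L ::= V]
V+V+V => n+V+V   [V ::= n]
n+V+V => n+n+V   [V ::= n]
n+n+V => n+n+n   [V ::= n]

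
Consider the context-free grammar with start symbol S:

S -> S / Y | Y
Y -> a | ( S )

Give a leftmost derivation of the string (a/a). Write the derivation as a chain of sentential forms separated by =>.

S => Y   [S -> Y]
Y => (S)   [Y -> ( S )]
(S) => (S/Y)   [S -> S / Y]
(S/Y) => (Y/Y)   [S -> Y]
(Y/Y) => (a/Y)   [Y -> a]
(a/Y) => (a/a)   [Y -> a]

S=>Y=>(S)=>(S/Y)=>(Y/Y)=>(a/Y)=>(a/a)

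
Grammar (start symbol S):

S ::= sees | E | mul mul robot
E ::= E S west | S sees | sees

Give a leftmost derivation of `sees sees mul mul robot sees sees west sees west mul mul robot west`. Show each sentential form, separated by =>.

S => E => E S west => E S west S west => S sees S west S west => sees sees S west S west => sees sees E west S west => sees sees S sees west S west => sees sees E sees west S west => sees sees E S west sees west S west => sees sees S sees S west sees west S west => sees sees mul mul robot sees S west sees west S west => sees sees mul mul robot sees sees west sees west S west => sees sees mul mul robot sees sees west sees west mul mul robot west

S => E   [S ::= E]
E => E S west   [E ::= E S west]
E S west => E S west S west   [E ::= E S west]
E S west S west => S sees S west S west   [E ::= S sees]
S sees S west S west => sees sees S west S west   [S ::= sees]
sees sees S west S west => sees sees E west S west   [S ::= E]
sees sees E west S west => sees sees S sees west S west   [E ::= S sees]
sees sees S sees west S west => sees sees E sees west S west   [S ::= E]
sees sees E sees west S west => sees sees E S west sees west S west   [E ::= E S west]
sees sees E S west sees west S west => sees sees S sees S west sees west S west   [E ::= S sees]
sees sees S sees S west sees west S west => sees sees mul mul robot sees S west sees west S west   [S ::= mul mul robot]
sees sees mul mul robot sees S west sees west S west => sees sees mul mul robot sees sees west sees west S west   [S ::= sees]
sees sees mul mul robot sees sees west sees west S west => sees sees mul mul robot sees sees west sees west mul mul robot west   [S ::= mul mul robot]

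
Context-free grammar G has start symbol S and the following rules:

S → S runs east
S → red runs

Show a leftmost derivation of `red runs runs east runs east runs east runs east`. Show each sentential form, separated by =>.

S => S runs east => S runs east runs east => S runs east runs east runs east => S runs east runs east runs east runs east => red runs runs east runs east runs east runs east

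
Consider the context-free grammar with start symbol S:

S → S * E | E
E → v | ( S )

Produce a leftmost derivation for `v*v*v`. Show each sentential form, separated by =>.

S => S*E   [S → S * E]
S*E => S*E*E   [S → S * E]
S*E*E => E*E*E   [S → E]
E*E*E => v*E*E   [E → v]
v*E*E => v*v*E   [E → v]
v*v*E => v*v*v   [E → v]

S => S*E => S*E*E => E*E*E => v*E*E => v*v*E => v*v*v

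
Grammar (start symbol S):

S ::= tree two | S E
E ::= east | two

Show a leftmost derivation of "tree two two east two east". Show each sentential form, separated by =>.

S => S E => S E E => S E E E => S E E E E => tree two E E E E => tree two two E E E => tree two two east E E => tree two two east two E => tree two two east two east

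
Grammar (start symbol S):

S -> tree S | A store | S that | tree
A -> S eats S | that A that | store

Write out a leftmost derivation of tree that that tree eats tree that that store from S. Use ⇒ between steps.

S ⇒ tree S ⇒ tree A store ⇒ tree that A that store ⇒ tree that that A that that store ⇒ tree that that S eats S that that store ⇒ tree that that tree eats S that that store ⇒ tree that that tree eats tree that that store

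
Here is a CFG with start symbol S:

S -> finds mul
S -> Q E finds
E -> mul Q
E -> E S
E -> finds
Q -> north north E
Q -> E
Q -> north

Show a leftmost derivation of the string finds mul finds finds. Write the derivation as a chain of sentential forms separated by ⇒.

S ⇒ Q E finds ⇒ E E finds ⇒ finds E finds ⇒ finds mul Q finds ⇒ finds mul E finds ⇒ finds mul finds finds

S ⇒ Q E finds   [S -> Q E finds]
Q E finds ⇒ E E finds   [Q -> E]
E E finds ⇒ finds E finds   [E -> finds]
finds E finds ⇒ finds mul Q finds   [E -> mul Q]
finds mul Q finds ⇒ finds mul E finds   [Q -> E]
finds mul E finds ⇒ finds mul finds finds   [E -> finds]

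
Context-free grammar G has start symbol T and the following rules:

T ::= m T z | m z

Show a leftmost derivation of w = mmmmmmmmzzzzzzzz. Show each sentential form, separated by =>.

T => mTz   [T ::= m T z]
mTz => mmTzz   [T ::= m T z]
mmTzz => mmmTzzz   [T ::= m T z]
mmmTzzz => mmmmTzzzz   [T ::= m T z]
mmmmTzzzz => mmmmmTzzzzz   [T ::= m T z]
mmmmmTzzzzz => mmmmmmTzzzzzz   [T ::= m T z]
mmmmmmTzzzzzz => mmmmmmmTzzzzzzz   [T ::= m T z]
mmmmmmmTzzzzzzz => mmmmmmmmzzzzzzzz   [T ::= m z]

T => mTz => mmTzz => mmmTzzz => mmmmTzzzz => mmmmmTzzzzz => mmmmmmTzzzzzz => mmmmmmmTzzzzzzz => mmmmmmmmzzzzzzzz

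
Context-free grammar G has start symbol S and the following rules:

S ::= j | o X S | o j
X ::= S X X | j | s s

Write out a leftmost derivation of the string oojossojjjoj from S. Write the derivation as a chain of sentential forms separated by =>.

S => oXS => oSXXS => ooXSXXS => oojSXXS => oojoXSXXS => oojossSXXS => oojossojXXS => oojossojjXS => oojossojjjS => oojossojjjoj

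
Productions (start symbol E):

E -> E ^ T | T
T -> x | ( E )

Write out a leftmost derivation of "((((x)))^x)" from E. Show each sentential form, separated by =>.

E => T   [E -> T]
T => (E)   [T -> ( E )]
(E) => (E^T)   [E -> E ^ T]
(E^T) => (T^T)   [E -> T]
(T^T) => ((E)^T)   [T -> ( E )]
((E)^T) => ((T)^T)   [E -> T]
((T)^T) => (((E))^T)   [T -> ( E )]
(((E))^T) => (((T))^T)   [E -> T]
(((T))^T) => ((((E)))^T)   [T -> ( E )]
((((E)))^T) => ((((T)))^T)   [E -> T]
((((T)))^T) => ((((x)))^T)   [T -> x]
((((x)))^T) => ((((x)))^x)   [T -> x]

E => T => (E) => (E^T) => (T^T) => ((E)^T) => ((T)^T) => (((E))^T) => (((T))^T) => ((((E)))^T) => ((((T)))^T) => ((((x)))^T) => ((((x)))^x)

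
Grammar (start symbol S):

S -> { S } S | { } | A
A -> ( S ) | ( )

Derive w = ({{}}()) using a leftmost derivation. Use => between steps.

S => A   [S -> A]
A => (S)   [A -> ( S )]
(S) => ({S}S)   [S -> { S } S]
({S}S) => ({{}}S)   [S -> { }]
({{}}S) => ({{}}A)   [S -> A]
({{}}A) => ({{}}())   [A -> ( )]

S=>A=>(S)=>({S}S)=>({{}}S)=>({{}}A)=>({{}}())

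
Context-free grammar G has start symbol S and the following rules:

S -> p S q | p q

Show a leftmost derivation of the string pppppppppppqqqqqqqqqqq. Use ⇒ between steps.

S ⇒ pSq   [S -> p S q]
pSq ⇒ ppSqq   [S -> p S q]
ppSqq ⇒ pppSqqq   [S -> p S q]
pppSqqq ⇒ ppppSqqqq   [S -> p S q]
ppppSqqqq ⇒ pppppSqqqqq   [S -> p S q]
pppppSqqqqq ⇒ ppppppSqqqqqq   [S -> p S q]
ppppppSqqqqqq ⇒ pppppppSqqqqqqq   [S -> p S q]
pppppppSqqqqqqq ⇒ ppppppppSqqqqqqqq   [S -> p S q]
ppppppppSqqqqqqqq ⇒ pppppppppSqqqqqqqqq   [S -> p S q]
pppppppppSqqqqqqqqq ⇒ ppppppppppSqqqqqqqqqq   [S -> p S q]
ppppppppppSqqqqqqqqqq ⇒ pppppppppppqqqqqqqqqqq   [S -> p q]

S ⇒ pSq ⇒ ppSqq ⇒ pppSqqq ⇒ ppppSqqqq ⇒ pppppSqqqqq ⇒ ppppppSqqqqqq ⇒ pppppppSqqqqqqq ⇒ ppppppppSqqqqqqqq ⇒ pppppppppSqqqqqqqqq ⇒ ppppppppppSqqqqqqqqqq ⇒ pppppppppppqqqqqqqqqqq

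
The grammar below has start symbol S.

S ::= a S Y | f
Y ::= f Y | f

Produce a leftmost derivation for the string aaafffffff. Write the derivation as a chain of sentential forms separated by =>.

S => aSY => aaSYY => aaaSYYY => aaafYYY => aaaffYYY => aaafffYYY => aaaffffYYY => aaafffffYY => aaaffffffY => aaafffffff

S => aSY   [S ::= a S Y]
aSY => aaSYY   [S ::= a S Y]
aaSYY => aaaSYYY   [S ::= a S Y]
aaaSYYY => aaafYYY   [S ::= f]
aaafYYY => aaaffYYY   [Y ::= f Y]
aaaffYYY => aaafffYYY   [Y ::= f Y]
aaafffYYY => aaaffffYYY   [Y ::= f Y]
aaaffffYYY => aaafffffYY   [Y ::= f]
aaafffffYY => aaaffffffY   [Y ::= f]
aaaffffffY => aaafffffff   [Y ::= f]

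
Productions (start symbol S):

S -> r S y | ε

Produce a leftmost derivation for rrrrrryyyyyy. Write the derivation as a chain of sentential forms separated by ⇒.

S ⇒ rSy   [S -> r S y]
rSy ⇒ rrSyy   [S -> r S y]
rrSyy ⇒ rrrSyyy   [S -> r S y]
rrrSyyy ⇒ rrrrSyyyy   [S -> r S y]
rrrrSyyyy ⇒ rrrrrSyyyyy   [S -> r S y]
rrrrrSyyyyy ⇒ rrrrrrSyyyyyy   [S -> r S y]
rrrrrrSyyyyyy ⇒ rrrrrryyyyyy   [S -> ε]

S ⇒ rSy ⇒ rrSyy ⇒ rrrSyyy ⇒ rrrrSyyyy ⇒ rrrrrSyyyyy ⇒ rrrrrrSyyyyyy ⇒ rrrrrryyyyyy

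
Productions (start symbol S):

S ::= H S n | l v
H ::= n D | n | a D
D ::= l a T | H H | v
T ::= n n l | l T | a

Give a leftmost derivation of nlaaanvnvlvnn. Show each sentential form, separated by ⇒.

S ⇒ HSn ⇒ nDSn ⇒ nlaTSn ⇒ nlaaSn ⇒ nlaaHSnn ⇒ nlaaaDSnn ⇒ nlaaaHHSnn ⇒ nlaaanDHSnn ⇒ nlaaanvHSnn ⇒ nlaaanvnDSnn ⇒ nlaaanvnvSnn ⇒ nlaaanvnvlvnn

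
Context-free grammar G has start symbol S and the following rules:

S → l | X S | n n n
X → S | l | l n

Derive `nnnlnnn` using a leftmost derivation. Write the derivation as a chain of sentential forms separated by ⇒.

S ⇒ XS   [S → X S]
XS ⇒ SS   [X → S]
SS ⇒ XSS   [S → X S]
XSS ⇒ SSS   [X → S]
SSS ⇒ nnnSS   [S → n n n]
nnnSS ⇒ nnnlS   [S → l]
nnnlS ⇒ nnnlnnn   [S → n n n]

S ⇒ XS ⇒ SS ⇒ XSS ⇒ SSS ⇒ nnnSS ⇒ nnnlS ⇒ nnnlnnn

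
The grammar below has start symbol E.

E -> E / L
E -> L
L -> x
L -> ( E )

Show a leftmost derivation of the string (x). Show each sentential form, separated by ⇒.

E ⇒ L   [E -> L]
L ⇒ (E)   [L -> ( E )]
(E) ⇒ (L)   [E -> L]
(L) ⇒ (x)   [L -> x]

E ⇒ L ⇒ (E) ⇒ (L) ⇒ (x)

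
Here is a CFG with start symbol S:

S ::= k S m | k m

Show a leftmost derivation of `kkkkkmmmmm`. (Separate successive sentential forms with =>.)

S => kSm => kkSmm => kkkSmmm => kkkkSmmmm => kkkkkmmmmm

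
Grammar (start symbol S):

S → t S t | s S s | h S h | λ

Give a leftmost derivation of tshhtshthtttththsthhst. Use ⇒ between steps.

S ⇒ tSt ⇒ tsSst ⇒ tshShst ⇒ tshhShhst ⇒ tshhtSthhst ⇒ tshhtsSsthhst ⇒ tshhtshShsthhst ⇒ tshhtshtSthsthhst ⇒ tshhtshthShthsthhst ⇒ tshhtshthtSththsthhst ⇒ tshhtshthttStththsthhst ⇒ tshhtshthtttththsthhst

S ⇒ tSt   [S → t S t]
tSt ⇒ tsSst   [S → s S s]
tsSst ⇒ tshShst   [S → h S h]
tshShst ⇒ tshhShhst   [S → h S h]
tshhShhst ⇒ tshhtSthhst   [S → t S t]
tshhtSthhst ⇒ tshhtsSsthhst   [S → s S s]
tshhtsSsthhst ⇒ tshhtshShsthhst   [S → h S h]
tshhtshShsthhst ⇒ tshhtshtSthsthhst   [S → t S t]
tshhtshtSthsthhst ⇒ tshhtshthShthsthhst   [S → h S h]
tshhtshthShthsthhst ⇒ tshhtshthtSththsthhst   [S → t S t]
tshhtshthtSththsthhst ⇒ tshhtshthttStththsthhst   [S → t S t]
tshhtshthttStththsthhst ⇒ tshhtshthtttththsthhst   [S → λ]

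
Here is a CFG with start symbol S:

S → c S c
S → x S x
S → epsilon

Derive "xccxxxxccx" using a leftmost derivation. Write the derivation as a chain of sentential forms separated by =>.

S=>xSx=>xcScx=>xccSccx=>xccxSxccx=>xccxxSxxccx=>xccxxxxccx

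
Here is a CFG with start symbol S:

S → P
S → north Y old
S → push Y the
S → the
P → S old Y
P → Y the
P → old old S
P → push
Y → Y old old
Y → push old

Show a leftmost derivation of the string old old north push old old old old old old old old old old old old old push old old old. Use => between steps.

S => P => old old S => old old P => old old S old Y => old old north Y old old Y => old old north Y old old old old Y => old old north Y old old old old old old Y => old old north Y old old old old old old old old Y => old old north Y old old old old old old old old old old Y => old old north Y old old old old old old old old old old old old Y => old old north push old old old old old old old old old old old old old Y => old old north push old old old old old old old old old old old old old Y old old => old old north push old old old old old old old old old old old old old push old old old

S => P   [S → P]
P => old old S   [P → old old S]
old old S => old old P   [S → P]
old old P => old old S old Y   [P → S old Y]
old old S old Y => old old north Y old old Y   [S → north Y old]
old old north Y old old Y => old old north Y old old old old Y   [Y → Y old old]
old old north Y old old old old Y => old old north Y old old old old old old Y   [Y → Y old old]
old old north Y old old old old old old Y => old old north Y old old old old old old old old Y   [Y → Y old old]
old old north Y old old old old old old old old Y => old old north Y old old old old old old old old old old Y   [Y → Y old old]
old old north Y old old old old old old old old old old Y => old old north Y old old old old old old old old old old old old Y   [Y → Y old old]
old old north Y old old old old old old old old old old old old Y => old old north push old old old old old old old old old old old old old Y   [Y → push old]
old old north push old old old old old old old old old old old old old Y => old old north push old old old old old old old old old old old old old Y old old   [Y → Y old old]
old old north push old old old old old old old old old old old old old Y old old => old old north push old old old old old old old old old old old old old push old old old   [Y → push old]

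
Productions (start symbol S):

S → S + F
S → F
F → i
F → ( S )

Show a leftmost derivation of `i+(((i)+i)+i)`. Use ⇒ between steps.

S ⇒ S+F   [S → S + F]
S+F ⇒ F+F   [S → F]
F+F ⇒ i+F   [F → i]
i+F ⇒ i+(S)   [F → ( S )]
i+(S) ⇒ i+(S+F)   [S → S + F]
i+(S+F) ⇒ i+(F+F)   [S → F]
i+(F+F) ⇒ i+((S)+F)   [F → ( S )]
i+((S)+F) ⇒ i+((S+F)+F)   [S → S + F]
i+((S+F)+F) ⇒ i+((F+F)+F)   [S → F]
i+((F+F)+F) ⇒ i+(((S)+F)+F)   [F → ( S )]
i+(((S)+F)+F) ⇒ i+(((F)+F)+F)   [S → F]
i+(((F)+F)+F) ⇒ i+(((i)+F)+F)   [F → i]
i+(((i)+F)+F) ⇒ i+(((i)+i)+F)   [F → i]
i+(((i)+i)+F) ⇒ i+(((i)+i)+i)   [F → i]

S ⇒ S+F ⇒ F+F ⇒ i+F ⇒ i+(S) ⇒ i+(S+F) ⇒ i+(F+F) ⇒ i+((S)+F) ⇒ i+((S+F)+F) ⇒ i+((F+F)+F) ⇒ i+(((S)+F)+F) ⇒ i+(((F)+F)+F) ⇒ i+(((i)+F)+F) ⇒ i+(((i)+i)+F) ⇒ i+(((i)+i)+i)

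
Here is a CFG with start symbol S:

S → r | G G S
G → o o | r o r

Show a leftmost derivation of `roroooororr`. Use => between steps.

S => GGS   [S → G G S]
GGS => rorGS   [G → r o r]
rorGS => rorooS   [G → o o]
rorooS => rorooGGS   [S → G G S]
rorooGGS => rorooooGS   [G → o o]
rorooooGS => roroooororS   [G → r o r]
roroooororS => roroooororr   [S → r]

S => GGS => rorGS => rorooS => rorooGGS => rorooooGS => roroooororS => roroooororr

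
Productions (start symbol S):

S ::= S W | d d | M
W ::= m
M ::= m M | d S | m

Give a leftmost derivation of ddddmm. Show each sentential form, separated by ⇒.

S ⇒ M   [S ::= M]
M ⇒ dS   [M ::= d S]
dS ⇒ dSW   [S ::= S W]
dSW ⇒ dSWW   [S ::= S W]
dSWW ⇒ dMWW   [S ::= M]
dMWW ⇒ ddSWW   [M ::= d S]
ddSWW ⇒ ddddWW   [S ::= d d]
ddddWW ⇒ ddddmW   [W ::= m]
ddddmW ⇒ ddddmm   [W ::= m]

S ⇒ M ⇒ dS ⇒ dSW ⇒ dSWW ⇒ dMWW ⇒ ddSWW ⇒ ddddWW ⇒ ddddmW ⇒ ddddmm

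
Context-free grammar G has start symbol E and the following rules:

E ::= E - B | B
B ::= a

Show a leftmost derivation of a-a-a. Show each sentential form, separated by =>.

E => E-B   [E ::= E - B]
E-B => E-B-B   [E ::= E - B]
E-B-B => B-B-B   [E ::= B]
B-B-B => a-B-B   [B ::= a]
a-B-B => a-a-B   [B ::= a]
a-a-B => a-a-a   [B ::= a]

E => E-B => E-B-B => B-B-B => a-B-B => a-a-B => a-a-a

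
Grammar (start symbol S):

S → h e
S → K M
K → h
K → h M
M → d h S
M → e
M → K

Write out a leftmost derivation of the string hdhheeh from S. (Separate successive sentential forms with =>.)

S => KM   [S → K M]
KM => hMM   [K → h M]
hMM => hdhSM   [M → d h S]
hdhSM => hdhKMM   [S → K M]
hdhKMM => hdhhMMM   [K → h M]
hdhhMMM => hdhheMM   [M → e]
hdhheMM => hdhheeM   [M → e]
hdhheeM => hdhheeK   [M → K]
hdhheeK => hdhheeh   [K → h]

S=>KM=>hMM=>hdhSM=>hdhKMM=>hdhhMMM=>hdhheMM=>hdhheeM=>hdhheeK=>hdhheeh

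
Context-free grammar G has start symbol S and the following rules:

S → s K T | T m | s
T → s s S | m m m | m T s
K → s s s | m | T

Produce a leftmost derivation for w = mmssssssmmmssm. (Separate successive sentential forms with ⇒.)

S ⇒ Tm ⇒ mTsm ⇒ mmTssm ⇒ mmssSssm ⇒ mmsssKTssm ⇒ mmsssTTssm ⇒ mmsssssSTssm ⇒ mmssssssTssm ⇒ mmssssssmmmssm

S ⇒ Tm   [S → T m]
Tm ⇒ mTsm   [T → m T s]
mTsm ⇒ mmTssm   [T → m T s]
mmTssm ⇒ mmssSssm   [T → s s S]
mmssSssm ⇒ mmsssKTssm   [S → s K T]
mmsssKTssm ⇒ mmsssTTssm   [K → T]
mmsssTTssm ⇒ mmsssssSTssm   [T → s s S]
mmsssssSTssm ⇒ mmssssssTssm   [S → s]
mmssssssTssm ⇒ mmssssssmmmssm   [T → m m m]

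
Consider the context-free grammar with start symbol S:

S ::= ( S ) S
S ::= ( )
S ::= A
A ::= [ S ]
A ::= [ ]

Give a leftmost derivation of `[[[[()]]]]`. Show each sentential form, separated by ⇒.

S ⇒ A   [S ::= A]
A ⇒ [S]   [A ::= [ S ]]
[S] ⇒ [A]   [S ::= A]
[A] ⇒ [[S]]   [A ::= [ S ]]
[[S]] ⇒ [[A]]   [S ::= A]
[[A]] ⇒ [[[S]]]   [A ::= [ S ]]
[[[S]]] ⇒ [[[A]]]   [S ::= A]
[[[A]]] ⇒ [[[[S]]]]   [A ::= [ S ]]
[[[[S]]]] ⇒ [[[[()]]]]   [S ::= ( )]

S ⇒ A ⇒ [S] ⇒ [A] ⇒ [[S]] ⇒ [[A]] ⇒ [[[S]]] ⇒ [[[A]]] ⇒ [[[[S]]]] ⇒ [[[[()]]]]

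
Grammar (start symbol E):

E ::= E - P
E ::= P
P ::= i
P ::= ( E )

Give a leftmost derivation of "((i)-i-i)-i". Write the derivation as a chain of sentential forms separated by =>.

E => E-P => P-P => (E)-P => (E-P)-P => (E-P-P)-P => (P-P-P)-P => ((E)-P-P)-P => ((P)-P-P)-P => ((i)-P-P)-P => ((i)-i-P)-P => ((i)-i-i)-P => ((i)-i-i)-i

E => E-P   [E ::= E - P]
E-P => P-P   [E ::= P]
P-P => (E)-P   [P ::= ( E )]
(E)-P => (E-P)-P   [E ::= E - P]
(E-P)-P => (E-P-P)-P   [E ::= E - P]
(E-P-P)-P => (P-P-P)-P   [E ::= P]
(P-P-P)-P => ((E)-P-P)-P   [P ::= ( E )]
((E)-P-P)-P => ((P)-P-P)-P   [E ::= P]
((P)-P-P)-P => ((i)-P-P)-P   [P ::= i]
((i)-P-P)-P => ((i)-i-P)-P   [P ::= i]
((i)-i-P)-P => ((i)-i-i)-P   [P ::= i]
((i)-i-i)-P => ((i)-i-i)-i   [P ::= i]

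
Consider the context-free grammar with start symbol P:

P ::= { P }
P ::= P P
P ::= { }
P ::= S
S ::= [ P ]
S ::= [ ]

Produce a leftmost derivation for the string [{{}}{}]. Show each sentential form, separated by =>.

P => S => [P] => [PP] => [{P}P] => [{{}}P] => [{{}}{}]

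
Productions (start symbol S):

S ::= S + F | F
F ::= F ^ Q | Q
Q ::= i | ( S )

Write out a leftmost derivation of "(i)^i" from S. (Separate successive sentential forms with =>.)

S=>F=>F^Q=>Q^Q=>(S)^Q=>(F)^Q=>(Q)^Q=>(i)^Q=>(i)^i

S => F   [S ::= F]
F => F^Q   [F ::= F ^ Q]
F^Q => Q^Q   [F ::= Q]
Q^Q => (S)^Q   [Q ::= ( S )]
(S)^Q => (F)^Q   [S ::= F]
(F)^Q => (Q)^Q   [F ::= Q]
(Q)^Q => (i)^Q   [Q ::= i]
(i)^Q => (i)^i   [Q ::= i]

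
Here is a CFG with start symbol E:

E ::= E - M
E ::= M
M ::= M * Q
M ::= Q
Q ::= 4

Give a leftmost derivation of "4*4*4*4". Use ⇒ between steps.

E ⇒ M ⇒ M*Q ⇒ M*Q*Q ⇒ M*Q*Q*Q ⇒ Q*Q*Q*Q ⇒ 4*Q*Q*Q ⇒ 4*4*Q*Q ⇒ 4*4*4*Q ⇒ 4*4*4*4

E ⇒ M   [E ::= M]
M ⇒ M*Q   [M ::= M * Q]
M*Q ⇒ M*Q*Q   [M ::= M * Q]
M*Q*Q ⇒ M*Q*Q*Q   [M ::= M * Q]
M*Q*Q*Q ⇒ Q*Q*Q*Q   [M ::= Q]
Q*Q*Q*Q ⇒ 4*Q*Q*Q   [Q ::= 4]
4*Q*Q*Q ⇒ 4*4*Q*Q   [Q ::= 4]
4*4*Q*Q ⇒ 4*4*4*Q   [Q ::= 4]
4*4*4*Q ⇒ 4*4*4*4   [Q ::= 4]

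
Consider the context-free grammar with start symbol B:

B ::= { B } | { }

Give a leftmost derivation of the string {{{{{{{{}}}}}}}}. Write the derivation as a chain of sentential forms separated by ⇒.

B⇒{B}⇒{{B}}⇒{{{B}}}⇒{{{{B}}}}⇒{{{{{B}}}}}⇒{{{{{{B}}}}}}⇒{{{{{{{B}}}}}}}⇒{{{{{{{{}}}}}}}}

B ⇒ {B}   [B ::= { B }]
{B} ⇒ {{B}}   [B ::= { B }]
{{B}} ⇒ {{{B}}}   [B ::= { B }]
{{{B}}} ⇒ {{{{B}}}}   [B ::= { B }]
{{{{B}}}} ⇒ {{{{{B}}}}}   [B ::= { B }]
{{{{{B}}}}} ⇒ {{{{{{B}}}}}}   [B ::= { B }]
{{{{{{B}}}}}} ⇒ {{{{{{{B}}}}}}}   [B ::= { B }]
{{{{{{{B}}}}}}} ⇒ {{{{{{{{}}}}}}}}   [B ::= { }]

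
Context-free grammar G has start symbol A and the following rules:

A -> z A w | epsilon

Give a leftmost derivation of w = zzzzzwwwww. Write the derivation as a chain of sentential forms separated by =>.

A => zAw   [A -> z A w]
zAw => zzAww   [A -> z A w]
zzAww => zzzAwww   [A -> z A w]
zzzAwww => zzzzAwwww   [A -> z A w]
zzzzAwwww => zzzzzAwwwww   [A -> z A w]
zzzzzAwwwww => zzzzzwwwww   [A -> epsilon]

A=>zAw=>zzAww=>zzzAwww=>zzzzAwwww=>zzzzzAwwwww=>zzzzzwwwww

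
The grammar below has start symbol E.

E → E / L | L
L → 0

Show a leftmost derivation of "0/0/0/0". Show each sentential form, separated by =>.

E => E/L   [E → E / L]
E/L => E/L/L   [E → E / L]
E/L/L => E/L/L/L   [E → E / L]
E/L/L/L => L/L/L/L   [E → L]
L/L/L/L => 0/L/L/L   [L → 0]
0/L/L/L => 0/0/L/L   [L → 0]
0/0/L/L => 0/0/0/L   [L → 0]
0/0/0/L => 0/0/0/0   [L → 0]

E=>E/L=>E/L/L=>E/L/L/L=>L/L/L/L=>0/L/L/L=>0/0/L/L=>0/0/0/L=>0/0/0/0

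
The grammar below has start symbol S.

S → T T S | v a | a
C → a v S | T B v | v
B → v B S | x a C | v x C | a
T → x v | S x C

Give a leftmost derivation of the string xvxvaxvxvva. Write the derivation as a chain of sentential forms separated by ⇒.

S ⇒ TTS   [S → T T S]
TTS ⇒ SxCTS   [T → S x C]
SxCTS ⇒ TTSxCTS   [S → T T S]
TTSxCTS ⇒ xvTSxCTS   [T → x v]
xvTSxCTS ⇒ xvxvSxCTS   [T → x v]
xvxvSxCTS ⇒ xvxvaxCTS   [S → a]
xvxvaxCTS ⇒ xvxvaxvTS   [C → v]
xvxvaxvTS ⇒ xvxvaxvxvS   [T → x v]
xvxvaxvxvS ⇒ xvxvaxvxvva   [S → v a]

S ⇒ TTS ⇒ SxCTS ⇒ TTSxCTS ⇒ xvTSxCTS ⇒ xvxvSxCTS ⇒ xvxvaxCTS ⇒ xvxvaxvTS ⇒ xvxvaxvxvS ⇒ xvxvaxvxvva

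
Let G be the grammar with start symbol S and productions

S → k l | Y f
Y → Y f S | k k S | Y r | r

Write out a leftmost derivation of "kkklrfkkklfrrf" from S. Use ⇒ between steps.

S ⇒ Yf   [S → Y f]
Yf ⇒ Yrf   [Y → Y r]
Yrf ⇒ Yrrf   [Y → Y r]
Yrrf ⇒ YfSrrf   [Y → Y f S]
YfSrrf ⇒ YrfSrrf   [Y → Y r]
YrfSrrf ⇒ kkSrfSrrf   [Y → k k S]
kkSrfSrrf ⇒ kkklrfSrrf   [S → k l]
kkklrfSrrf ⇒ kkklrfYfrrf   [S → Y f]
kkklrfYfrrf ⇒ kkklrfkkSfrrf   [Y → k k S]
kkklrfkkSfrrf ⇒ kkklrfkkklfrrf   [S → k l]

S ⇒ Yf ⇒ Yrf ⇒ Yrrf ⇒ YfSrrf ⇒ YrfSrrf ⇒ kkSrfSrrf ⇒ kkklrfSrrf ⇒ kkklrfYfrrf ⇒ kkklrfkkSfrrf ⇒ kkklrfkkklfrrf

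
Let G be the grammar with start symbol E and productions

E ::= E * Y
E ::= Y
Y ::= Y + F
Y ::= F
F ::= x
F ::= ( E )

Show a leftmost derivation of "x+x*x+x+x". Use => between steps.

E => E*Y   [E ::= E * Y]
E*Y => Y*Y   [E ::= Y]
Y*Y => Y+F*Y   [Y ::= Y + F]
Y+F*Y => F+F*Y   [Y ::= F]
F+F*Y => x+F*Y   [F ::= x]
x+F*Y => x+x*Y   [F ::= x]
x+x*Y => x+x*Y+F   [Y ::= Y + F]
x+x*Y+F => x+x*Y+F+F   [Y ::= Y + F]
x+x*Y+F+F => x+x*F+F+F   [Y ::= F]
x+x*F+F+F => x+x*x+F+F   [F ::= x]
x+x*x+F+F => x+x*x+x+F   [F ::= x]
x+x*x+x+F => x+x*x+x+x   [F ::= x]

E => E*Y => Y*Y => Y+F*Y => F+F*Y => x+F*Y => x+x*Y => x+x*Y+F => x+x*Y+F+F => x+x*F+F+F => x+x*x+F+F => x+x*x+x+F => x+x*x+x+x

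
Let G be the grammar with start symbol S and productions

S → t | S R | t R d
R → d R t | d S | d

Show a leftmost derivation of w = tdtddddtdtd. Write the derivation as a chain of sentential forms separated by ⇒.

S ⇒ tRd ⇒ tdSd ⇒ tdSRd ⇒ tdSRRd ⇒ tdtRdRRd ⇒ tdtddRRd ⇒ tdtdddRtRd ⇒ tdtddddtRd ⇒ tdtddddtdSd ⇒ tdtddddtdtd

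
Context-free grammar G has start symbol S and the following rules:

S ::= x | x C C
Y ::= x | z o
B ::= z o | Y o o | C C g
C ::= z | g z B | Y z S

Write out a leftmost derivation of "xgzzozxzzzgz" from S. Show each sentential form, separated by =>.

S=>xCC=>xgzBC=>xgzCCgC=>xgzYzSCgC=>xgzzozSCgC=>xgzzozxCCCgC=>xgzzozxzCCgC=>xgzzozxzzCgC=>xgzzozxzzzgC=>xgzzozxzzzgz

S => xCC   [S ::= x C C]
xCC => xgzBC   [C ::= g z B]
xgzBC => xgzCCgC   [B ::= C C g]
xgzCCgC => xgzYzSCgC   [C ::= Y z S]
xgzYzSCgC => xgzzozSCgC   [Y ::= z o]
xgzzozSCgC => xgzzozxCCCgC   [S ::= x C C]
xgzzozxCCCgC => xgzzozxzCCgC   [C ::= z]
xgzzozxzCCgC => xgzzozxzzCgC   [C ::= z]
xgzzozxzzCgC => xgzzozxzzzgC   [C ::= z]
xgzzozxzzzgC => xgzzozxzzzgz   [C ::= z]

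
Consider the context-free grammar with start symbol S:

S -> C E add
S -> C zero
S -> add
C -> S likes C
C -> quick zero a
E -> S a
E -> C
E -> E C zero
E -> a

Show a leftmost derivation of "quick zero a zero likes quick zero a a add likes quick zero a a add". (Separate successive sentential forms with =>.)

S => C E add   [S -> C E add]
C E add => S likes C E add   [C -> S likes C]
S likes C E add => C E add likes C E add   [S -> C E add]
C E add likes C E add => S likes C E add likes C E add   [C -> S likes C]
S likes C E add likes C E add => C zero likes C E add likes C E add   [S -> C zero]
C zero likes C E add likes C E add => quick zero a zero likes C E add likes C E add   [C -> quick zero a]
quick zero a zero likes C E add likes C E add => quick zero a zero likes quick zero a E add likes C E add   [C -> quick zero a]
quick zero a zero likes quick zero a E add likes C E add => quick zero a zero likes quick zero a a add likes C E add   [E -> a]
quick zero a zero likes quick zero a a add likes C E add => quick zero a zero likes quick zero a a add likes quick zero a E add   [C -> quick zero a]
quick zero a zero likes quick zero a a add likes quick zero a E add => quick zero a zero likes quick zero a a add likes quick zero a a add   [E -> a]

S => C E add => S likes C E add => C E add likes C E add => S likes C E add likes C E add => C zero likes C E add likes C E add => quick zero a zero likes C E add likes C E add => quick zero a zero likes quick zero a E add likes C E add => quick zero a zero likes quick zero a a add likes C E add => quick zero a zero likes quick zero a a add likes quick zero a E add => quick zero a zero likes quick zero a a add likes quick zero a a add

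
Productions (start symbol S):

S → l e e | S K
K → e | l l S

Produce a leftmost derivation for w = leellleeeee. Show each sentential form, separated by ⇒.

S ⇒ SK ⇒ SKK ⇒ SKKK ⇒ SKKKK ⇒ leeKKKK ⇒ leellSKKK ⇒ leellleeKKK ⇒ leellleeeKK ⇒ leellleeeeK ⇒ leellleeeee

S ⇒ SK   [S → S K]
SK ⇒ SKK   [S → S K]
SKK ⇒ SKKK   [S → S K]
SKKK ⇒ SKKKK   [S → S K]
SKKKK ⇒ leeKKKK   [S → l e e]
leeKKKK ⇒ leellSKKK   [K → l l S]
leellSKKK ⇒ leellleeKKK   [S → l e e]
leellleeKKK ⇒ leellleeeKK   [K → e]
leellleeeKK ⇒ leellleeeeK   [K → e]
leellleeeeK ⇒ leellleeeee   [K → e]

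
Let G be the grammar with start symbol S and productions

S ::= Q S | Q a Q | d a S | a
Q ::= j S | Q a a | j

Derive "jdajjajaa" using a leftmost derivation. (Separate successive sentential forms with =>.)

S=>QS=>jSS=>jdaSS=>jdaQSS=>jdajSSS=>jdajQaQSS=>jdajjaQSS=>jdajjajSS=>jdajjajaS=>jdajjajaa

S => QS   [S ::= Q S]
QS => jSS   [Q ::= j S]
jSS => jdaSS   [S ::= d a S]
jdaSS => jdaQSS   [S ::= Q S]
jdaQSS => jdajSSS   [Q ::= j S]
jdajSSS => jdajQaQSS   [S ::= Q a Q]
jdajQaQSS => jdajjaQSS   [Q ::= j]
jdajjaQSS => jdajjajSS   [Q ::= j]
jdajjajSS => jdajjajaS   [S ::= a]
jdajjajaS => jdajjajaa   [S ::= a]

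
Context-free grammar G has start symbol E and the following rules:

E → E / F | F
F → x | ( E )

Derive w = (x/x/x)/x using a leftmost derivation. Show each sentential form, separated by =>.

E => E/F   [E → E / F]
E/F => F/F   [E → F]
F/F => (E)/F   [F → ( E )]
(E)/F => (E/F)/F   [E → E / F]
(E/F)/F => (E/F/F)/F   [E → E / F]
(E/F/F)/F => (F/F/F)/F   [E → F]
(F/F/F)/F => (x/F/F)/F   [F → x]
(x/F/F)/F => (x/x/F)/F   [F → x]
(x/x/F)/F => (x/x/x)/F   [F → x]
(x/x/x)/F => (x/x/x)/x   [F → x]

E => E/F => F/F => (E)/F => (E/F)/F => (E/F/F)/F => (F/F/F)/F => (x/F/F)/F => (x/x/F)/F => (x/x/x)/F => (x/x/x)/x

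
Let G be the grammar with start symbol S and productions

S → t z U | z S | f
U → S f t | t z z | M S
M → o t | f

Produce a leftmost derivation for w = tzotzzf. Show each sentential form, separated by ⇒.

S ⇒ tzU   [S → t z U]
tzU ⇒ tzMS   [U → M S]
tzMS ⇒ tzotS   [M → o t]
tzotS ⇒ tzotzS   [S → z S]
tzotzS ⇒ tzotzzS   [S → z S]
tzotzzS ⇒ tzotzzf   [S → f]

S ⇒ tzU ⇒ tzMS ⇒ tzotS ⇒ tzotzS ⇒ tzotzzS ⇒ tzotzzf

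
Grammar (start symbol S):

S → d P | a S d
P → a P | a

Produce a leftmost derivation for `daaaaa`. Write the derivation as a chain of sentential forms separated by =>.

S => dP   [S → d P]
dP => daP   [P → a P]
daP => daaP   [P → a P]
daaP => daaaP   [P → a P]
daaaP => daaaaP   [P → a P]
daaaaP => daaaaa   [P → a]

S => dP => daP => daaP => daaaP => daaaaP => daaaaa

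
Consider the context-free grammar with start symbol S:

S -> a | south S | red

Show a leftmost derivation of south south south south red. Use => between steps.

S => south S => south south S => south south south S => south south south south S => south south south south red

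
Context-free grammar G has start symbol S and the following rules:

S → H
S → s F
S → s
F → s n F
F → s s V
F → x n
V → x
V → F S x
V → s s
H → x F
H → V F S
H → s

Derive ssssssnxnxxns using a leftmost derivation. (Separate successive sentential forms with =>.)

S => H => VFS => FSxFS => ssVSxFS => ssssSxFS => sssssFxFS => ssssssnFxFS => ssssssnxnxFS => ssssssnxnxxnS => ssssssnxnxxns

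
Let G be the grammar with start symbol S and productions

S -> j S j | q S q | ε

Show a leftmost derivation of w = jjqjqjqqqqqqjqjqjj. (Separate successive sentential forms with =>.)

S => jSj => jjSjj => jjqSqjj => jjqjSjqjj => jjqjqSqjqjj => jjqjqjSjqjqjj => jjqjqjqSqjqjqjj => jjqjqjqqSqqjqjqjj => jjqjqjqqqSqqqjqjqjj => jjqjqjqqqqqqjqjqjj

S => jSj   [S -> j S j]
jSj => jjSjj   [S -> j S j]
jjSjj => jjqSqjj   [S -> q S q]
jjqSqjj => jjqjSjqjj   [S -> j S j]
jjqjSjqjj => jjqjqSqjqjj   [S -> q S q]
jjqjqSqjqjj => jjqjqjSjqjqjj   [S -> j S j]
jjqjqjSjqjqjj => jjqjqjqSqjqjqjj   [S -> q S q]
jjqjqjqSqjqjqjj => jjqjqjqqSqqjqjqjj   [S -> q S q]
jjqjqjqqSqqjqjqjj => jjqjqjqqqSqqqjqjqjj   [S -> q S q]
jjqjqjqqqSqqqjqjqjj => jjqjqjqqqqqqjqjqjj   [S -> ε]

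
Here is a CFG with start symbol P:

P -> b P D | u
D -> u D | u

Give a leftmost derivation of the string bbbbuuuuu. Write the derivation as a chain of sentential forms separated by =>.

P => bPD   [P -> b P D]
bPD => bbPDD   [P -> b P D]
bbPDD => bbbPDDD   [P -> b P D]
bbbPDDD => bbbbPDDDD   [P -> b P D]
bbbbPDDDD => bbbbuDDDD   [P -> u]
bbbbuDDDD => bbbbuuDDD   [D -> u]
bbbbuuDDD => bbbbuuuDD   [D -> u]
bbbbuuuDD => bbbbuuuuD   [D -> u]
bbbbuuuuD => bbbbuuuuu   [D -> u]

P => bPD => bbPDD => bbbPDDD => bbbbPDDDD => bbbbuDDDD => bbbbuuDDD => bbbbuuuDD => bbbbuuuuD => bbbbuuuuu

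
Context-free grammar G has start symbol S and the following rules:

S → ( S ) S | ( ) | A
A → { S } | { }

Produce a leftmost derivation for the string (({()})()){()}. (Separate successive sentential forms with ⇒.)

S ⇒ (S)S   [S → ( S ) S]
(S)S ⇒ ((S)S)S   [S → ( S ) S]
((S)S)S ⇒ ((A)S)S   [S → A]
((A)S)S ⇒ (({S})S)S   [A → { S }]
(({S})S)S ⇒ (({()})S)S   [S → ( )]
(({()})S)S ⇒ (({()})())S   [S → ( )]
(({()})())S ⇒ (({()})())A   [S → A]
(({()})())A ⇒ (({()})()){S}   [A → { S }]
(({()})()){S} ⇒ (({()})()){()}   [S → ( )]

S ⇒ (S)S ⇒ ((S)S)S ⇒ ((A)S)S ⇒ (({S})S)S ⇒ (({()})S)S ⇒ (({()})())S ⇒ (({()})())A ⇒ (({()})()){S} ⇒ (({()})()){()}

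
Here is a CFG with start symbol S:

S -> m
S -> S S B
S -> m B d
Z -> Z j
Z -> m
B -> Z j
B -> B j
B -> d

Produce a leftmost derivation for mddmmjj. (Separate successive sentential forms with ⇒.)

S ⇒ SSB ⇒ mBdSB ⇒ mddSB ⇒ mddmB ⇒ mddmBj ⇒ mddmZjj ⇒ mddmmjj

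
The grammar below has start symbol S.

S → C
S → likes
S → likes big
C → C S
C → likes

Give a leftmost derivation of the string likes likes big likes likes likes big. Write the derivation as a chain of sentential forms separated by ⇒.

S ⇒ C ⇒ C S ⇒ C S S ⇒ C S S S ⇒ C S S S S ⇒ likes S S S S ⇒ likes likes big S S S ⇒ likes likes big C S S ⇒ likes likes big likes S S ⇒ likes likes big likes likes S ⇒ likes likes big likes likes likes big

S ⇒ C   [S → C]
C ⇒ C S   [C → C S]
C S ⇒ C S S   [C → C S]
C S S ⇒ C S S S   [C → C S]
C S S S ⇒ C S S S S   [C → C S]
C S S S S ⇒ likes S S S S   [C → likes]
likes S S S S ⇒ likes likes big S S S   [S → likes big]
likes likes big S S S ⇒ likes likes big C S S   [S → C]
likes likes big C S S ⇒ likes likes big likes S S   [C → likes]
likes likes big likes S S ⇒ likes likes big likes likes S   [S → likes]
likes likes big likes likes S ⇒ likes likes big likes likes likes big   [S → likes big]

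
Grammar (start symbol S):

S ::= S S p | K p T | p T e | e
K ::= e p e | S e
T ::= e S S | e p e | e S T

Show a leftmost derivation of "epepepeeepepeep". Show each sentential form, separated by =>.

S => SSp   [S ::= S S p]
SSp => eSp   [S ::= e]
eSp => epTep   [S ::= p T e]
epTep => epeSTep   [T ::= e S T]
epeSTep => epeSSpTep   [S ::= S S p]
epeSSpTep => epepTeSpTep   [S ::= p T e]
epepTeSpTep => epepepeeSpTep   [T ::= e p e]
epepepeeSpTep => epepepeeepTep   [S ::= e]
epepepeeepTep => epepepeeepepeep   [T ::= e p e]

S => SSp => eSp => epTep => epeSTep => epeSSpTep => epepTeSpTep => epepepeeSpTep => epepepeeepTep => epepepeeepepeep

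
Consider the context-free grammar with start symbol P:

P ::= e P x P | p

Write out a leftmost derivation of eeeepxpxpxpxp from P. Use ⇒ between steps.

P ⇒ ePxP ⇒ eePxPxP ⇒ eeePxPxPxP ⇒ eeeePxPxPxPxP ⇒ eeeepxPxPxPxP ⇒ eeeepxpxPxPxP ⇒ eeeepxpxpxPxP ⇒ eeeepxpxpxpxP ⇒ eeeepxpxpxpxp

P ⇒ ePxP   [P ::= e P x P]
ePxP ⇒ eePxPxP   [P ::= e P x P]
eePxPxP ⇒ eeePxPxPxP   [P ::= e P x P]
eeePxPxPxP ⇒ eeeePxPxPxPxP   [P ::= e P x P]
eeeePxPxPxPxP ⇒ eeeepxPxPxPxP   [P ::= p]
eeeepxPxPxPxP ⇒ eeeepxpxPxPxP   [P ::= p]
eeeepxpxPxPxP ⇒ eeeepxpxpxPxP   [P ::= p]
eeeepxpxpxPxP ⇒ eeeepxpxpxpxP   [P ::= p]
eeeepxpxpxpxP ⇒ eeeepxpxpxpxp   [P ::= p]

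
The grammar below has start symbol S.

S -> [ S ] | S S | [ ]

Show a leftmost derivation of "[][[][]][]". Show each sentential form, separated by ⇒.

S⇒SS⇒[]S⇒[]SS⇒[][S]S⇒[][SS]S⇒[][[]S]S⇒[][[][]]S⇒[][[][]][]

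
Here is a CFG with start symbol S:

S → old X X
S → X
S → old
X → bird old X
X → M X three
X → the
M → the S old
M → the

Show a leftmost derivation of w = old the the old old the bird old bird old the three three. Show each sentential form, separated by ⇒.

S ⇒ old X X ⇒ old the X ⇒ old the M X three ⇒ old the the S old X three ⇒ old the the old old X three ⇒ old the the old old M X three three ⇒ old the the old old the X three three ⇒ old the the old old the bird old X three three ⇒ old the the old old the bird old bird old X three three ⇒ old the the old old the bird old bird old the three three

S ⇒ old X X   [S → old X X]
old X X ⇒ old the X   [X → the]
old the X ⇒ old the M X three   [X → M X three]
old the M X three ⇒ old the the S old X three   [M → the S old]
old the the S old X three ⇒ old the the old old X three   [S → old]
old the the old old X three ⇒ old the the old old M X three three   [X → M X three]
old the the old old M X three three ⇒ old the the old old the X three three   [M → the]
old the the old old the X three three ⇒ old the the old old the bird old X three three   [X → bird old X]
old the the old old the bird old X three three ⇒ old the the old old the bird old bird old X three three   [X → bird old X]
old the the old old the bird old bird old X three three ⇒ old the the old old the bird old bird old the three three   [X → the]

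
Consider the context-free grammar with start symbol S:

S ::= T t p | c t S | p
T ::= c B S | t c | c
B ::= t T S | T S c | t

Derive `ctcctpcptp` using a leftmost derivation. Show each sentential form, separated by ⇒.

S ⇒ Ttp   [S ::= T t p]
Ttp ⇒ cBStp   [T ::= c B S]
cBStp ⇒ cTScStp   [B ::= T S c]
cTScStp ⇒ ctcScStp   [T ::= t c]
ctcScStp ⇒ ctcTtpcStp   [S ::= T t p]
ctcTtpcStp ⇒ ctcctpcStp   [T ::= c]
ctcctpcStp ⇒ ctcctpcptp   [S ::= p]

S⇒Ttp⇒cBStp⇒cTScStp⇒ctcScStp⇒ctcTtpcStp⇒ctcctpcStp⇒ctcctpcptp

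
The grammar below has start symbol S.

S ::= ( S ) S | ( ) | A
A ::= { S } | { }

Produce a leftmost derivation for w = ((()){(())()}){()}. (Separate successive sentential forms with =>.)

S => (S)S => ((S)S)S => ((())S)S => ((())A)S => ((()){S})S => ((()){(S)S})S => ((()){(())S})S => ((()){(())()})S => ((()){(())()})A => ((()){(())()}){S} => ((()){(())()}){()}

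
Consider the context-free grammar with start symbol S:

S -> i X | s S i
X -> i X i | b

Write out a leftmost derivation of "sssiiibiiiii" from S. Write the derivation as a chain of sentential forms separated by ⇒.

S ⇒ sSi ⇒ ssSii ⇒ sssSiii ⇒ sssiXiii ⇒ sssiiXiiii ⇒ sssiiiXiiiii ⇒ sssiiibiiiii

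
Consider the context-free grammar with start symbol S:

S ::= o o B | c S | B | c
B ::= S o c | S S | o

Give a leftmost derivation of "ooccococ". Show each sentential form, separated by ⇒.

S⇒ooB⇒ooSS⇒oocSS⇒ooccSS⇒ooccBS⇒ooccSSS⇒ooccBSS⇒ooccoSS⇒ooccocSS⇒ooccocBS⇒ooccocoS⇒ooccococ

S ⇒ ooB   [S ::= o o B]
ooB ⇒ ooSS   [B ::= S S]
ooSS ⇒ oocSS   [S ::= c S]
oocSS ⇒ ooccSS   [S ::= c S]
ooccSS ⇒ ooccBS   [S ::= B]
ooccBS ⇒ ooccSSS   [B ::= S S]
ooccSSS ⇒ ooccBSS   [S ::= B]
ooccBSS ⇒ ooccoSS   [B ::= o]
ooccoSS ⇒ ooccocSS   [S ::= c S]
ooccocSS ⇒ ooccocBS   [S ::= B]
ooccocBS ⇒ ooccocoS   [B ::= o]
ooccocoS ⇒ ooccococ   [S ::= c]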